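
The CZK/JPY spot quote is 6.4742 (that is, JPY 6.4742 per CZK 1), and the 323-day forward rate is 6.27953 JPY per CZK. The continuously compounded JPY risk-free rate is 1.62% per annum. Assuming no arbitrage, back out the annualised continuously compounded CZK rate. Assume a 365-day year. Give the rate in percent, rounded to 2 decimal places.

T = 323/365 years.
CIP gives F = S · g_JPY/g_CZK, so g_JPY/g_CZK = 6.27953/6.4742 = 0.9699314.
The JPY side grows by e^(0.0162×323/365) = 1.0144391.
So the CZK growth factor = 1.0458875.
r = ln(1.0458875)/(323/365) = 0.050700 → 5.07%.

5.07%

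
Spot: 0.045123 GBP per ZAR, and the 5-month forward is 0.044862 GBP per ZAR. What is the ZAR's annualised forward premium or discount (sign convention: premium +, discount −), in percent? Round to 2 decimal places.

T = 5/12 years.
Period premium: (0.044862 − 0.045123)/0.045123 = -0.0057842.
×(1/T) gives -1.39% p.a.

-1.39%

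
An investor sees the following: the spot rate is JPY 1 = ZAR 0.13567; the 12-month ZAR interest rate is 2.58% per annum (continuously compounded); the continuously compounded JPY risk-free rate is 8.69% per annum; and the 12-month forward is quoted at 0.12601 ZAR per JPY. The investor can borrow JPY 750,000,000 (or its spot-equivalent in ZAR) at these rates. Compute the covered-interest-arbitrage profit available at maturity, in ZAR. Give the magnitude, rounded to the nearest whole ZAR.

T = 1 year.
Route A — deposit JPY, sell forward: 750,000,000 × 1.0907875955 × 0.12601 = ZAR 103,087,608.68.
Route B — convert at spot, deposit ZAR: 750,000,000 × 0.13567 × 1.02613570081 = ZAR 104,411,872.90.
The quoted forward undervalues JPY, so borrow JPY, convert to ZAR at spot, deposit the ZAR at 2.58%, and buy JPY forward at 0.12601 to cover the loan.
The gap between the two covered legs is ZAR 1,324,264.

ZAR 1,324,264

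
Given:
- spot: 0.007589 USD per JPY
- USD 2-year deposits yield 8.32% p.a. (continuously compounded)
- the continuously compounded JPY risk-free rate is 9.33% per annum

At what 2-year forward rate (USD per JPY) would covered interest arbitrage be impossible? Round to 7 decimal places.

T = 2 years.
USD accumulates by e^(0.0832×2) = 1.1810454.
Growth of 1 JPY over T: e^(0.0933×2) = 1.2051451.
Forward (USD per JPY) = 0.007589 × 1.1810454 / 1.2051451 = 0.007437240.

0.0074372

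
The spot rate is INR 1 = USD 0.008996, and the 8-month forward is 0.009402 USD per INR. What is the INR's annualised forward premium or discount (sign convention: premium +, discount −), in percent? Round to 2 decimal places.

+6.77%

T = 8/12 years.
Period premium: (0.009402 − 0.008996)/0.008996 = 0.0451312.
Annualise by dividing by T: 0.0451312 / (8/12) = 0.067697 → 6.77%.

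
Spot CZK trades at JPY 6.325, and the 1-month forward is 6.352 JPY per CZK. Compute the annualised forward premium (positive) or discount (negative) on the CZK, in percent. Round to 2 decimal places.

T = 1/12 years.
Period premium: (6.352 − 6.325)/6.325 = 0.0042688.
×(1/T) gives 5.12% p.a.

+5.12%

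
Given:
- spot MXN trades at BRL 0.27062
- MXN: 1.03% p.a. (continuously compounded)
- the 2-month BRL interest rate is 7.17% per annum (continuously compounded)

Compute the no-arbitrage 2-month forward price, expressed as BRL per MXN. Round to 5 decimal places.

T = 2/12 years.
BRL accumulates by e^(0.0717×2/12) = 1.0120217.
MXN accumulates by e^(0.0103×2/12) = 1.0017181.
Forward (BRL per MXN) = 0.27062 × 1.0120217 / 1.0017181 = 0.2734036.

0.27340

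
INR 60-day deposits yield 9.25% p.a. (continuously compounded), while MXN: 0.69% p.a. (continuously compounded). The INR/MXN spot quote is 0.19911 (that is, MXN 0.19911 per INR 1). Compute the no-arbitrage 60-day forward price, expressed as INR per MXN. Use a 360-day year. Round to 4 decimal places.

5.0945

T = 60/360 years.
MXN growth factor: e^(0.0069×60/360) = 1.0011507.
INR growth factor: e^(0.0925×60/360) = 1.0155361.
CIP: F = S · (grow MXN)/(grow INR) = 0.19911 × 1.0011507/1.0155361 = 0.1962895 MXN per INR.
Quoted the other way: 1/0.1962895 = 5.0945 INR per MXN.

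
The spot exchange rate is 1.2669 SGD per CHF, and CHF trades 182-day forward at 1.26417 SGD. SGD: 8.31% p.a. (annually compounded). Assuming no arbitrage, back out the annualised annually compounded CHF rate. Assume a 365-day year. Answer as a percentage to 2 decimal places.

8.78%

T = 182/365 years.
F/S = 1.26417/1.2669 = 0.9978451 = (growth of SGD) / (growth of CHF).
SGD growth factor: (1 + 0.0831)^(182/365) = 1.0406071.
Hence g_CHF = 1.0428543.
Annualise: 1.0428543^(365/182) − 1 = 0.087796 = 8.78%.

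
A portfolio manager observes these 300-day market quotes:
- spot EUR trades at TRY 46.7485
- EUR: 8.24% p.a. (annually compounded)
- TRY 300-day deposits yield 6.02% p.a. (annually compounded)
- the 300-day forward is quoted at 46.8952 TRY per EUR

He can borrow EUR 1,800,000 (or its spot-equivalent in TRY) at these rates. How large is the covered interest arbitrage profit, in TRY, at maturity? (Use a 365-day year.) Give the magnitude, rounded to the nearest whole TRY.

TRY 1,798,506

T = 300/365 years.
Keep in EUR, deliver into the forward: 1,800,000·1.0672445156·46.8952 = TRY 90,087,561.01.
Swap to TRY now, deposit: 1,800,000·46.7485·1.0492203006 = TRY 88,289,055.40.
The quoted forward overvalues EUR, so borrow TRY, buy EUR at spot, deposit the EUR at 8.24%, and sell the proceeds forward at 46.8952.
Arbitrage profit = |90,087,561.01 − 88,289,055.40| = TRY 1,798,506.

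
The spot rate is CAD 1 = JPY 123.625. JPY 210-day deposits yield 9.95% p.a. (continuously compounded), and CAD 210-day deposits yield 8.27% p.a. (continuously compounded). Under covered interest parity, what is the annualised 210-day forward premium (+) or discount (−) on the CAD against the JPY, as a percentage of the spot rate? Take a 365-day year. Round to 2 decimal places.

+1.69%

T = 210/365 years.
CIP forward (JPY per CAD) = 123.625 × 1.0589169/1.048731 = 124.825720.
(F − S)/S ÷ T = (124.825720 − 123.625)/123.625/(210/365) = 0.016881 → 1.69%.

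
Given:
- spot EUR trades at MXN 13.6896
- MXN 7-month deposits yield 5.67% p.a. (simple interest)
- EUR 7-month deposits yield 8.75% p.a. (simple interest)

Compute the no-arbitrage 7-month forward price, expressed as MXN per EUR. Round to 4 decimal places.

T = 7/12 years.
MXN accumulates by 1 + 0.0567×7/12 = 1.033075.
EUR accumulates by 1 + 0.0875×7/12 = 1.05104167.
Forward (MXN per EUR) = 13.6896 × 1.033075 / 1.05104167 = 13.455588.

13.4556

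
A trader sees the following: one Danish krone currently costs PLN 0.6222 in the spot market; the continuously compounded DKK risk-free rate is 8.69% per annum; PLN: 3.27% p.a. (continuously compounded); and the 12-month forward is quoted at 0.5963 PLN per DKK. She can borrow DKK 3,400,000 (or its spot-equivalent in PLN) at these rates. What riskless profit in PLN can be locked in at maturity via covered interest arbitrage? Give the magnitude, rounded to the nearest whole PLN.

PLN 25,685

T = 1 year.
Invest the DKK and cover forward: 3,400,000 × 1.090787596 × 0.5963 = PLN 2,211,484.59.
Convert at spot and invest in PLN: 3,400,000 × 0.6222 × 1.033240521 = PLN 2,185,799.66.
The quoted forward overvalues DKK, so borrow PLN, buy DKK at spot, deposit the DKK at 8.69%, and sell the proceeds forward at 0.5963.
Profit = 2,211,484.59 − 2,185,799.66 = PLN 25,685.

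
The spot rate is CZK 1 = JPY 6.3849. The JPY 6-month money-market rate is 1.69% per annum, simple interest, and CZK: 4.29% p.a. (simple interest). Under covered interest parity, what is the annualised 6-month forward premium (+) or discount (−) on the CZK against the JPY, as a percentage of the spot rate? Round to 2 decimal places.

T = 6/12 years.
No-arbitrage forward: 6.3849 × 1.008450 / 1.021450 = 6.3036393 JPY/CZK.
(F − S)/S ÷ T = (6.3036393 − 6.3849)/6.3849/(6/12) = -0.025454 → -2.55%.

-2.55%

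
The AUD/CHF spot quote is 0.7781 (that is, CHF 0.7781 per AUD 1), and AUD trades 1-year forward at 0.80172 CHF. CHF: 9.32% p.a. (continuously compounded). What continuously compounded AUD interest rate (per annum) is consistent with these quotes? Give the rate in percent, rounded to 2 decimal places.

T = 1 year.
F/S = 0.80172/0.7781 = 1.0303560 = (growth of CHF) / (growth of AUD).
CHF growth factor: e^(0.0932×1) = 1.0976812.
So the AUD growth factor = 1.0653417.
r = ln(1.0653417)/1 = 0.063296 → 6.33%.

6.33%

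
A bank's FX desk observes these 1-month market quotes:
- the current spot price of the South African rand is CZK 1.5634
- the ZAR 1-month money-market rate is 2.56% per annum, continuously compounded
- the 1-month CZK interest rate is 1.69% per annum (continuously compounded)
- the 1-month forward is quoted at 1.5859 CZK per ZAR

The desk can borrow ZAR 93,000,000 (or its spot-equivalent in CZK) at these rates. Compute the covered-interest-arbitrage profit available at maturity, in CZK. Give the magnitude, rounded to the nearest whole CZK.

CZK 2,202,568

T = 1/12 years.
Invest the ZAR and cover forward: 93,000,000 × 1.00213561051 × 1.5859 = CZK 147,803,678.42.
Convert at spot and invest in CZK: 93,000,000 × 1.5634 × 1.0014093255 = CZK 145,601,110.57.
The quoted forward overvalues ZAR, so borrow CZK, buy ZAR at spot, deposit the ZAR at 2.56%, and sell the proceeds forward at 1.5859.
Arbitrage profit = |147,803,678.42 − 145,601,110.57| = CZK 2,202,568.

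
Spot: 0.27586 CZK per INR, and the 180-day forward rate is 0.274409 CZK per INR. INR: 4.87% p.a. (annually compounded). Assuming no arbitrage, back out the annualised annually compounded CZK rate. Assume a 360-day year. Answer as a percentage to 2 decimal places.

3.77%

T = 180/360 years.
By CIP, F/S equals the CZK-to-INR growth ratio: 0.274409/0.27586 = 0.9947401.
The INR side grows by (1 + 0.0487)^(180/360) = 1.0240605.
So the CZK growth factor = 1.018674.
r = 1.018674^(360/180) − 1 = 0.037697 → 3.77%.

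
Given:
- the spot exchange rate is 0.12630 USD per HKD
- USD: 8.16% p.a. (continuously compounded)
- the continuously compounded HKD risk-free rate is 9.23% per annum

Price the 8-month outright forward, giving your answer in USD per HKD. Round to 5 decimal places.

0.12540

T = 8/12 years.
Growth of 1 USD over T: e^(0.0816×8/12) = 1.0559069.
Growth of 1 HKD over T: e^(0.0923×8/12) = 1.0634659.
So F = 0.1263 × 1.0559069 / 1.0634659 = 0.1254023 (USD/HKD).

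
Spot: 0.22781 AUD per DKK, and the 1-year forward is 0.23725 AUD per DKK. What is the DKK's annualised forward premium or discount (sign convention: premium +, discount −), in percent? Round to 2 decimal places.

+4.14%

T = 1 year.
(F − S)/S = (0.23725 − 0.22781)/0.22781 = 0.0414380.
Per annum: 0.0414380 / 1 = 0.041438 = 4.14%.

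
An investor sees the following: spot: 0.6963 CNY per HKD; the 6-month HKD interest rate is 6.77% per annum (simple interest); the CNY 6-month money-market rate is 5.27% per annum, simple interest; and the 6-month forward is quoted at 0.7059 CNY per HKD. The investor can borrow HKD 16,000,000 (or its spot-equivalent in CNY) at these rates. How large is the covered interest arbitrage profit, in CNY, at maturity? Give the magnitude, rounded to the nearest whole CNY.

CNY 242,355

T = 6/12 years.
Keep in HKD, deliver into the forward: 16,000,000·1.033850·0.7059 = CNY 11,676,715.44.
Swap to CNY now, deposit: 16,000,000·0.6963·1.026350 = CNY 11,434,360.08.
The quoted forward overvalues HKD, so borrow CNY, buy HKD at spot, deposit the HKD at 6.77%, and sell the proceeds forward at 0.7059.
Profit = 11,676,715.44 − 11,434,360.08 = CNY 242,355.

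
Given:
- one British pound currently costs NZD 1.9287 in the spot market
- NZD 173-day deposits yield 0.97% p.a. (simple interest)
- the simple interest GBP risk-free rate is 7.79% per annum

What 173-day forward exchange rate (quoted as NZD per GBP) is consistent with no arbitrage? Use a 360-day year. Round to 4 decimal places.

T = 173/360 years.
Growth of 1 NZD over T: 1 + 0.0097×173/360 = 1.0046614.
GBP accumulates by 1 + 0.0779×173/360 = 1.0374353.
CIP: F = S · (grow NZD)/(grow GBP) = 1.9287 × 1.0046614/1.0374353 = 1.867770 NZD per GBP.

1.8678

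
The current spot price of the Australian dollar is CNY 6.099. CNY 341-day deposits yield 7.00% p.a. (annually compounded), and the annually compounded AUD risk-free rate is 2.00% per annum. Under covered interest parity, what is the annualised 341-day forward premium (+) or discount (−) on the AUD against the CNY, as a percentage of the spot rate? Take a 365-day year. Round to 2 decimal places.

+4.89%

T = 341/365 years.
F = S · g_CNY/g_AUD = 6.099 × 1.0652504/1.0186727 = 6.377870.
Annualised premium = (F − S)/S × (1/T) = (6.377870 − 6.099)/6.099 ÷ (341/365) = 4.89%.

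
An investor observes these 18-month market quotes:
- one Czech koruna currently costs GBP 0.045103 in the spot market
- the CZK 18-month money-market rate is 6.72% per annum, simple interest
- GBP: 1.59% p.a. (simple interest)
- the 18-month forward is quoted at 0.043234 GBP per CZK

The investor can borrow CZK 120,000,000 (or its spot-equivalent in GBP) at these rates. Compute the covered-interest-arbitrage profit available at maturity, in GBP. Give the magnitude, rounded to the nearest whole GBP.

GBP 169,594

T = 18/12 years.
Invest the CZK and cover forward: 120,000,000 × 1.100800 × 0.043234 = GBP 5,711,038.46.
Convert at spot and invest in GBP: 120,000,000 × 0.045103 × 1.023850 = GBP 5,541,444.79.
The quoted forward overvalues CZK, so borrow GBP, buy CZK at spot, deposit the CZK at 6.72%, and sell the proceeds forward at 0.043234.
Arbitrage profit = |5,711,038.46 − 5,541,444.79| = GBP 169,594.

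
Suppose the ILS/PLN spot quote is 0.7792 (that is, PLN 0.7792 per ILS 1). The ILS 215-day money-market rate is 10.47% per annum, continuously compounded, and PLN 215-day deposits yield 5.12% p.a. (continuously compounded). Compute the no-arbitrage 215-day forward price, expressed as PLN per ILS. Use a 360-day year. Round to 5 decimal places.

0.75470

T = 215/360 years.
Growth of 1 PLN over T: e^(0.0512×215/360) = 1.0310501.
ILS accumulates by e^(0.1047×215/360) = 1.0645255.
So F = 0.7792 × 1.0310501 / 1.0645255 = 0.7546970 (PLN/ILS).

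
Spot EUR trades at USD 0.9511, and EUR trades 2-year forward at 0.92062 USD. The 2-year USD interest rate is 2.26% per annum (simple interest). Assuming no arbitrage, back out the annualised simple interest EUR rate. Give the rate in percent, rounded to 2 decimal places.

3.99%

T = 2 years.
F/S = 0.92062/0.9511 = 0.9679529 = (growth of USD) / (growth of EUR).
USD growth factor: 1 + 0.0226×2 = 1.045200.
Hence g_EUR = 1.0798046.
r = (1.0798046 − 1)/2 = 0.039902 → 3.99%.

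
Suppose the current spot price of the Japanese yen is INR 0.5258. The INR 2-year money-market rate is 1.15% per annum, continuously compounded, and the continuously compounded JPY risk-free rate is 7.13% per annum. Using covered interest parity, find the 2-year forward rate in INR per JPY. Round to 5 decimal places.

T = 2 years.
INR accumulates by e^(0.0115×2) = 1.0232665.
JPY growth factor: e^(0.0713×2) = 1.1532684.
CIP: F = S · (grow INR)/(grow JPY) = 0.5258 × 1.0232665/1.1532684 = 0.4665293 INR per JPY.

0.46653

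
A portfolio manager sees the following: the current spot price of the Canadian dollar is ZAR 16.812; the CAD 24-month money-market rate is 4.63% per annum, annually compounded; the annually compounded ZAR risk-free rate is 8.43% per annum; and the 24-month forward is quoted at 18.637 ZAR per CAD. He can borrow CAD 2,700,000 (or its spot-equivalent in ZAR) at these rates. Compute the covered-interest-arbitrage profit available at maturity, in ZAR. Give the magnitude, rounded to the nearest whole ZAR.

ZAR 1,719,254

T = 2 years.
Keep in CAD, deliver into the forward: 2,700,000·1.09474369·18.637 = ZAR 55,087,393.01.
Swap to ZAR now, deposit: 2,700,000·16.812·1.17570649 = ZAR 53,368,139.28.
The quoted forward overvalues CAD, so borrow ZAR, buy CAD at spot, deposit the CAD at 4.63%, and sell the proceeds forward at 18.637.
The gap between the two covered legs is ZAR 1,719,254.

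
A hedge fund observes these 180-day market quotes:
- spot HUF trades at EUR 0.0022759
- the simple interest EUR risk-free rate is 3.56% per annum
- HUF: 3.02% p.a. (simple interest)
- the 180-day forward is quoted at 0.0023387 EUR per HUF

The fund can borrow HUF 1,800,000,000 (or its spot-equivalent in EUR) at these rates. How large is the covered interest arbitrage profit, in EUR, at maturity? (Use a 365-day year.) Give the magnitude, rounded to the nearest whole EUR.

T = 180/365 years.
Route A — deposit HUF, sell forward: 1,800,000,000 × 1.014893151 × 0.0023387 = EUR 4,272,355.10.
Route B — convert at spot, deposit EUR: 1,800,000,000 × 0.0022759 × 1.017556164 = EUR 4,168,540.93.
The quoted forward overvalues HUF, so borrow EUR, buy HUF at spot, deposit the HUF at 3.02%, and sell the proceeds forward at 0.0023387.
Profit = 4,272,355.10 − 4,168,540.93 = EUR 103,814.

EUR 103,814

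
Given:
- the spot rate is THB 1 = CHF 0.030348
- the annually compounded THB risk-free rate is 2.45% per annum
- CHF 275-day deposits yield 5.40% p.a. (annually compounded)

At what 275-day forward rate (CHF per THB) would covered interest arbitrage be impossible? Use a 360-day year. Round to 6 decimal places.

T = 275/360 years.
CHF growth factor: (1 + 0.0540)^(275/360) = 1.0409927.
THB accumulates by (1 + 0.0245)^(275/360) = 1.0186617.
Forward (CHF per THB) = 0.030348 × 1.0409927 / 1.0186617 = 0.03101329.

0.031013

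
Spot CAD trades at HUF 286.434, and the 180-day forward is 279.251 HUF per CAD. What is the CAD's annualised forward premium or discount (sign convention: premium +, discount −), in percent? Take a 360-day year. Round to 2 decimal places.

-5.02%

T = 180/360 years.
(F − S)/S = (279.251 − 286.434)/286.434 = -0.0250773.
Annualise by dividing by T: -0.0250773 / (180/360) = -0.050155 → -5.02%.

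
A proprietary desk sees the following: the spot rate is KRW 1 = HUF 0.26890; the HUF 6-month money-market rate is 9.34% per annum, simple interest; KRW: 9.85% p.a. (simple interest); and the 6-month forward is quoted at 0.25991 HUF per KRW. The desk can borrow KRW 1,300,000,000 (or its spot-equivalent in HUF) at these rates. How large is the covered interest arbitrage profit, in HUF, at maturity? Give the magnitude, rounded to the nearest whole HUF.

HUF 11,371,181

T = 6/12 years.
Route A — deposit KRW, sell forward: 1,300,000,000 × 1.049250 × 0.25991 = HUF 354,523,737.75.
Route B — convert at spot, deposit HUF: 1,300,000,000 × 0.26890 × 1.046700 = HUF 365,894,919.00.
The quoted forward undervalues KRW, so borrow KRW, convert to HUF at spot, deposit the HUF at 9.34%, and buy KRW forward at 0.25991 to cover the loan.
Arbitrage profit = |354,523,737.75 − 365,894,919.00| = HUF 11,371,181.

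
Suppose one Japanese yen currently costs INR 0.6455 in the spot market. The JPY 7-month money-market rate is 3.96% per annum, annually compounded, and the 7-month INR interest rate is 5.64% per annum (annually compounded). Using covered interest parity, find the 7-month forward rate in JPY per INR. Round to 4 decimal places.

T = 7/12 years.
INR growth factor: (1 + 0.0564)^(7/12) = 1.0325234.
JPY accumulates by (1 + 0.0396)^(7/12) = 1.0229129.
So F = 0.6455 × 1.0325234 / 1.0229129 = 0.6515646 (INR/JPY).
Quoted the other way: 1/0.6515646 = 1.5348 JPY per INR.

1.5348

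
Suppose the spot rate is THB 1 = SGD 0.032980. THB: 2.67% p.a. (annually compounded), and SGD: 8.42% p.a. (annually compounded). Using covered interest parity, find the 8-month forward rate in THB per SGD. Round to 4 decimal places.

29.2396

T = 8/12 years.
SGD accumulates by (1 + 0.0842)^(8/12) = 1.0553737.
THB growth factor: (1 + 0.0267)^(8/12) = 1.01772172.
So F = 0.03298 × 1.0553737 / 1.01772172 = 0.034200139 (SGD/THB).
Quoted the other way: 1/0.034200139 = 29.2396 THB per SGD.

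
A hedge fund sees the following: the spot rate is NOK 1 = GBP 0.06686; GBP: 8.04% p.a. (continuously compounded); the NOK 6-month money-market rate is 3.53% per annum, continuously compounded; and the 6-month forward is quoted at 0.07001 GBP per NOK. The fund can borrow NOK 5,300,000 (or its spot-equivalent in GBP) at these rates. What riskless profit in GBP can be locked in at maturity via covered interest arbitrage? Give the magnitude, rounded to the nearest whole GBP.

T = 6/12 years.
Invest the NOK and cover forward: 5,300,000 × 1.01780668 × 0.07001 = GBP 377,660.22.
Convert at spot and invest in GBP: 5,300,000 × 0.06686 × 1.04101896 = GBP 368,893.40.
The quoted forward overvalues NOK, so borrow GBP, buy NOK at spot, deposit the NOK at 3.53%, and sell the proceeds forward at 0.07001.
Arbitrage profit = |377,660.22 − 368,893.40| = GBP 8,767.

GBP 8,767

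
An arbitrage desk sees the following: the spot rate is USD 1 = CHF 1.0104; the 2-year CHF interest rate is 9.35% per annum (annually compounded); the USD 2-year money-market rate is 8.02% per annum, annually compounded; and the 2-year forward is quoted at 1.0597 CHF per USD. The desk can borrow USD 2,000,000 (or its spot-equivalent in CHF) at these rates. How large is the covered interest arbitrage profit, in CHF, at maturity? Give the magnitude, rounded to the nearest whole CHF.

T = 2 years.
Invest the USD and cover forward: 2,000,000 × 1.16683204 × 1.0597 = CHF 2,472,983.83.
Convert at spot and invest in CHF: 2,000,000 × 1.0104 × 1.19574225 = CHF 2,416,355.94.
The quoted forward overvalues USD, so borrow CHF, buy USD at spot, deposit the USD at 8.02%, and sell the proceeds forward at 1.0597.
The gap between the two covered legs is CHF 56,628.

CHF 56,628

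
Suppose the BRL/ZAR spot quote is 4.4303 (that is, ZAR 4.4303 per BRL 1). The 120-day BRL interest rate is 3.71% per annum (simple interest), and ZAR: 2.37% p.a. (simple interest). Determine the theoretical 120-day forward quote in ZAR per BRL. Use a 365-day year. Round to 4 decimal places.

4.4110

T = 120/365 years.
ZAR growth factor: 1 + 0.0237×120/365 = 1.0077918.
BRL growth factor: 1 + 0.0371×120/365 = 1.0121973.
Forward (ZAR per BRL) = 4.4303 × 1.0077918 / 1.0121973 = 4.411018.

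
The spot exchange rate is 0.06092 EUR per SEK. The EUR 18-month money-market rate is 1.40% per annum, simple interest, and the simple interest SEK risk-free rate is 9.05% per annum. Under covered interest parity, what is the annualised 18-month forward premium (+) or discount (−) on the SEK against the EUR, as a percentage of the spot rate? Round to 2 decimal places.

T = 18/12 years.
No-arbitrage forward: 0.06092 × 1.021000 / 1.135750 = 0.05476497 EUR/SEK.
Annualised premium = (F − S)/S × (1/T) = (0.05476497 − 0.06092)/0.06092 ÷ (18/12) = -6.74%.

-6.74%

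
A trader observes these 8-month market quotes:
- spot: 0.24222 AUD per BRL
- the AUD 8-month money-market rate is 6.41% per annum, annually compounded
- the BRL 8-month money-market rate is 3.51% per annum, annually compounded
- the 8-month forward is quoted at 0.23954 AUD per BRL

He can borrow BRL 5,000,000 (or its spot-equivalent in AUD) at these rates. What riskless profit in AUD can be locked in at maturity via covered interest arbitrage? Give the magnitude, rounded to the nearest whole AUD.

AUD 36,752

T = 8/12 years.
Route A — deposit BRL, sell forward: 5,000,000 × 1.023265203 × 0.23954 = AUD 1,225,564.73.
Route B — convert at spot, deposit AUD: 5,000,000 × 0.24222 × 1.042289339 = AUD 1,262,316.62.
The quoted forward undervalues BRL, so borrow BRL, convert to AUD at spot, deposit the AUD at 6.41%, and buy BRL forward at 0.23954 to cover the loan.
Profit = 1,262,316.62 − 1,225,564.73 = AUD 36,752.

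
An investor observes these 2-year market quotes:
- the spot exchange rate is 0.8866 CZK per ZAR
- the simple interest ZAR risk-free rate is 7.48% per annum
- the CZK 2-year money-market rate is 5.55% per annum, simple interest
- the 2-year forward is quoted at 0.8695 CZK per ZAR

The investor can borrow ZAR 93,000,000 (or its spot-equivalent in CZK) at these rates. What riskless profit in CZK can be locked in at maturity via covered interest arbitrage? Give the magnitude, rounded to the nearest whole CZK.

CZK 1,354,508

T = 2 years.
Invest the ZAR and cover forward: 93,000,000 × 1.149600 × 0.8695 = CZK 92,960,679.60.
Convert at spot and invest in CZK: 93,000,000 × 0.8866 × 1.111000 = CZK 91,606,171.80.
The quoted forward overvalues ZAR, so borrow CZK, buy ZAR at spot, deposit the ZAR at 7.48%, and sell the proceeds forward at 0.8695.
Profit = 92,960,679.60 − 91,606,171.80 = CZK 1,354,508.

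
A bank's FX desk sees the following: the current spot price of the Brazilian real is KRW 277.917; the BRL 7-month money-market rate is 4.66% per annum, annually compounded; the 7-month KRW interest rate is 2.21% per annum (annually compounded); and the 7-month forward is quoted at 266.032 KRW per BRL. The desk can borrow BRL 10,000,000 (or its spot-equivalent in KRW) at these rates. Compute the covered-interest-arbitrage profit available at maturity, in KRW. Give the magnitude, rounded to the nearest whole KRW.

KRW 82,885,552

T = 7/12 years.
Route A — deposit BRL, sell forward: 10,000,000 × 1.026925077378 × 266.032 = KRW 2,731,949,321.85.
Route B — convert at spot, deposit KRW: 10,000,000 × 277.917 × 1.012832922576 = KRW 2,814,834,873.44.
The quoted forward undervalues BRL, so borrow BRL, convert to KRW at spot, deposit the KRW at 2.21%, and buy BRL forward at 266.032 to cover the loan.
The gap between the two covered legs is KRW 82,885,552.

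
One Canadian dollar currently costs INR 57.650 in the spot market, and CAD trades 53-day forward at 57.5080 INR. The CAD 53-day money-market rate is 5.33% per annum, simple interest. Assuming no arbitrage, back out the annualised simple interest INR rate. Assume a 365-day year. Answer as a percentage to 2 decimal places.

3.62%

T = 53/365 years.
CIP gives F = S · g_INR/g_CAD, so g_INR/g_CAD = 57.508/57.65 = 0.9975369.
The CAD side grows by 1 + 0.0533×53/365 = 1.0077395.
So the INR growth factor = 1.0052573.
(1.0052573 − 1)/T = 0.036206, i.e. 3.62%.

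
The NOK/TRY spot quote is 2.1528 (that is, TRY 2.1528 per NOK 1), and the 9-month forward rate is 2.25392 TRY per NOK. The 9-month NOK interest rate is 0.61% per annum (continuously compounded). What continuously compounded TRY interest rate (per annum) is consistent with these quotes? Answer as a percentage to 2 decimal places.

T = 9/12 years.
CIP gives F = S · g_TRY/g_NOK, so g_TRY/g_NOK = 2.25392/2.1528 = 1.0469714.
The NOK side grows by e^(0.0061×9/12) = 1.0045855.
So the TRY growth factor = 1.0517723.
r = ln(1.0517723)/(9/12) = 0.067302 → 6.73%.

6.73%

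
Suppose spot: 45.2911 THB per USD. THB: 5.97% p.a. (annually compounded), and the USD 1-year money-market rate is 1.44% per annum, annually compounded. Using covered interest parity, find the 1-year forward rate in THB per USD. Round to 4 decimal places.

47.3137

T = 1 year.
THB growth factor: (1 + 0.0597)^1 = 1.059700.
USD growth factor: (1 + 0.0144)^1 = 1.014400.
So F = 45.2911 × 1.059700 / 1.014400 = 47.313662 (THB/USD).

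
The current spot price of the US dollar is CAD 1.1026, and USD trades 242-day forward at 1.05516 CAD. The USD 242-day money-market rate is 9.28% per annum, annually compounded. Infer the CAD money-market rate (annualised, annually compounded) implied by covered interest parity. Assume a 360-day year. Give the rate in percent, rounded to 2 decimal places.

2.36%

T = 242/360 years.
F/S = 1.05516/1.1026 = 0.9569744 = (growth of CAD) / (growth of USD).
USD growth factor: (1 + 0.0928)^(242/360) = 1.0614704.
So the CAD growth factor = 1.015800.
r = 1.015800^(360/242) − 1 = 0.023594 → 2.36%.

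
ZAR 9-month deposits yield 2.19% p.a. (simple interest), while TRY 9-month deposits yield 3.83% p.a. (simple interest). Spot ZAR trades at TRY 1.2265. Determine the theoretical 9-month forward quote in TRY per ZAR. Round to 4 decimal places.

T = 9/12 years.
TRY accumulates by 1 + 0.0383×9/12 = 1.028725.
ZAR growth factor: 1 + 0.0219×9/12 = 1.016425.
CIP: F = S · (grow TRY)/(grow ZAR) = 1.2265 × 1.028725/1.016425 = 1.241342 TRY per ZAR.

1.2413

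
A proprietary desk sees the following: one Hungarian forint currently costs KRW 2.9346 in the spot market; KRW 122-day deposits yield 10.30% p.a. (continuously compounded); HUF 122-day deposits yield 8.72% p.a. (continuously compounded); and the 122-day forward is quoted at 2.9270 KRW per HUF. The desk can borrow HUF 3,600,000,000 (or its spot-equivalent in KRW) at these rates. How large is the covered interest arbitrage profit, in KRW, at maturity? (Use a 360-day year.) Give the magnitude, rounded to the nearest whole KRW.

T = 122/360 years.
Route A — deposit HUF, sell forward: 3,600,000,000 × 1.029992078166 × 2.9270 = KRW 10,853,232,526.05.
Route B — convert at spot, deposit KRW: 3,600,000,000 × 2.9346 × 1.03552190489 = KRW 10,939,833,295.52.
The quoted forward undervalues HUF, so borrow HUF, convert to KRW at spot, deposit the KRW at 10.30%, and buy HUF forward at 2.9270 to cover the loan.
The gap between the two covered legs is KRW 86,600,769.

KRW 86,600,769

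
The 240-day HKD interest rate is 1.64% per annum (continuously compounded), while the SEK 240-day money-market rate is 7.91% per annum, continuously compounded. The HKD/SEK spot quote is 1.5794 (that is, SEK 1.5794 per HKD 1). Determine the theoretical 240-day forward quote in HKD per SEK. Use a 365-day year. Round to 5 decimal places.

T = 240/365 years.
SEK growth factor: e^(0.0791×240/365) = 1.0533873.
HKD growth factor: e^(0.0164×240/365) = 1.0108419.
CIP: F = S · (grow SEK)/(grow HKD) = 1.5794 × 1.0533873/1.0108419 = 1.645875 SEK per HKD.
Invert for HKD per SEK: 1 / 1.645875 = 0.60758.

0.60758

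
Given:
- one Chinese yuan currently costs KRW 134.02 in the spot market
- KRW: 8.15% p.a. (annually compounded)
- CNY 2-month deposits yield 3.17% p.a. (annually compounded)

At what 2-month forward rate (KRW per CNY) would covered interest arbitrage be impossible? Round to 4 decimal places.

135.0771

T = 2/12 years.
KRW accumulates by (1 + 0.0815)^(2/12) = 1.013143791.
CNY accumulates by (1 + 0.0317)^(2/12) = 1.005214872.
CIP: F = S · (grow KRW)/(grow CNY) = 134.02 × 1.013143791/1.005214872 = 135.077121 KRW per CNY.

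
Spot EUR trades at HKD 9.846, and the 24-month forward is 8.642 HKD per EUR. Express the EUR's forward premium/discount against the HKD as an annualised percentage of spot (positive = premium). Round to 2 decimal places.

-6.11%

T = 2 years.
Period premium: (8.642 − 9.846)/9.846 = -0.1222832.
Annualise by dividing by T: -0.1222832 / 2 = -0.061142 → -6.11%.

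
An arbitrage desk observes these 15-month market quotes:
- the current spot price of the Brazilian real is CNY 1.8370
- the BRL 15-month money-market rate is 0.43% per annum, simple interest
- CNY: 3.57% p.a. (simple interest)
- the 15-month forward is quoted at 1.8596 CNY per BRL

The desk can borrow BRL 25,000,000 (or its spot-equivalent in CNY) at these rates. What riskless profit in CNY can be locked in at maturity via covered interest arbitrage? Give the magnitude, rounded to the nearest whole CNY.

T = 15/12 years.
Invest the BRL and cover forward: 25,000,000 × 1.005375 × 1.8596 = CNY 46,739,883.75.
Convert at spot and invest in CNY: 25,000,000 × 1.8370 × 1.044625 = CNY 47,974,403.13.
The quoted forward undervalues BRL, so borrow BRL, convert to CNY at spot, deposit the CNY at 3.57%, and buy BRL forward at 1.8596 to cover the loan.
The gap between the two covered legs is CNY 1,234,519.

CNY 1,234,519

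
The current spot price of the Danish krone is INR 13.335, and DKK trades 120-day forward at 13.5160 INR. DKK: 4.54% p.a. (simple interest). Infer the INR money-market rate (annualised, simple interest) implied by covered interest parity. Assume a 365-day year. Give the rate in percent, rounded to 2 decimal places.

T = 120/365 years.
F/S = 13.516/13.335 = 1.0135733 = (growth of INR) / (growth of DKK).
The DKK side grows by 1 + 0.0454×120/365 = 1.014926.
That pins the INR growth at 1.0287019.
(1.0287019 − 1)/T = 0.087302, i.e. 8.73%.

8.73%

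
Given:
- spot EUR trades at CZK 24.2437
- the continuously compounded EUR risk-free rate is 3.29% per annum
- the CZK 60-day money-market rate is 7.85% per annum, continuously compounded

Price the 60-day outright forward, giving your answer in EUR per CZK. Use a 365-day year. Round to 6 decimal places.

T = 60/365 years.
Growth of 1 CZK over T: e^(0.0785×60/365) = 1.0129877.
EUR growth factor: e^(0.0329×60/365) = 1.0054229.
So F = 24.2437 × 1.0129877 / 1.0054229 = 24.42611 (CZK/EUR).
Invert for EUR per CZK: 1 / 24.42611 = 0.040940.

0.040940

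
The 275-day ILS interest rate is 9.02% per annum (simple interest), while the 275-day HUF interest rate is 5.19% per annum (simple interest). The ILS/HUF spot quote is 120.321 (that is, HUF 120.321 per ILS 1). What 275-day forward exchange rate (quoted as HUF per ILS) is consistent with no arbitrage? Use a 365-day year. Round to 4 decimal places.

117.0699

T = 275/365 years.
Growth of 1 HUF over T: 1 + 0.0519×275/365 = 1.03910274.
ILS growth factor: 1 + 0.0902×275/365 = 1.067958904.
So F = 120.321 × 1.03910274 / 1.067958904 = 117.069936 (HUF/ILS).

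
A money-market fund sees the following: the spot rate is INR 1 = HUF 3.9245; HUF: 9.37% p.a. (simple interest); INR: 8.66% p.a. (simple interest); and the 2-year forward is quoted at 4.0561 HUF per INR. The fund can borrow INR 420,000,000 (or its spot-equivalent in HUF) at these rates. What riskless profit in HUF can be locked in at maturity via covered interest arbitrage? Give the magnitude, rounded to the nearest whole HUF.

HUF 41,439,392

T = 2 years.
Keep in INR, deliver into the forward: 420,000,000·1.173200·4.0561 = HUF 1,998,618,938.40.
Swap to HUF now, deposit: 420,000,000·3.9245·1.187400 = HUF 1,957,179,546.00.
The quoted forward overvalues INR, so borrow HUF, buy INR at spot, deposit the INR at 8.66%, and sell the proceeds forward at 4.0561.
The gap between the two covered legs is HUF 41,439,392.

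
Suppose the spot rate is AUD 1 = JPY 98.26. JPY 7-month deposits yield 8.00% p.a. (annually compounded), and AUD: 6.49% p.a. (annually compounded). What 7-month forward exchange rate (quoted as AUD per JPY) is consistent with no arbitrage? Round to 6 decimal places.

T = 7/12 years.
Growth of 1 JPY over T: (1 + 0.0800)^(7/12) = 1.0459169.
Growth of 1 AUD over T: (1 + 0.0649)^(7/12) = 1.0373616.
Forward (JPY per AUD) = 98.26 × 1.0459169 / 1.0373616 = 99.07037.
Quoted the other way: 1/99.07037 = 0.010094 AUD per JPY.

0.010094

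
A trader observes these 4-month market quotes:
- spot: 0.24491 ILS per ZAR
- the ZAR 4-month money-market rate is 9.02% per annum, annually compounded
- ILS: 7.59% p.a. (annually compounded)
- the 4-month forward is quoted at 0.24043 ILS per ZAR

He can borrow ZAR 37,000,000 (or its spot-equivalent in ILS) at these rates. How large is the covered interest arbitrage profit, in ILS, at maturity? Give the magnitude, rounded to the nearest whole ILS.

T = 4/12 years.
Keep in ZAR, deliver into the forward: 37,000,000·1.029205407·0.24043 = ILS 9,155,718.67.
Swap to ILS now, deposit: 37,000,000·0.24491·1.024685607 = ILS 9,285,362.82.
The quoted forward undervalues ZAR, so borrow ZAR, convert to ILS at spot, deposit the ILS at 7.59%, and buy ZAR forward at 0.24043 to cover the loan.
The gap between the two covered legs is ILS 129,644.

ILS 129,644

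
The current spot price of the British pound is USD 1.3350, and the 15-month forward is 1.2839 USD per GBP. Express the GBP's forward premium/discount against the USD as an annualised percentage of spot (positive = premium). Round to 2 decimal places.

T = 15/12 years.
GBP trades forward at -3.82772% vs spot over the period.
Per annum: -0.0382772 / (15/12) = -0.030622 = -3.06%.

-3.06%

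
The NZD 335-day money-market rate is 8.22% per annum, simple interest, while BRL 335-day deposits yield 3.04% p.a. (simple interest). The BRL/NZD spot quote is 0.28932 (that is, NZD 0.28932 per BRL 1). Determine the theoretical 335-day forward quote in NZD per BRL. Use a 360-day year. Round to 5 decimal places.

0.30288

T = 335/360 years.
NZD growth factor: 1 + 0.0822×335/360 = 1.0764917.
BRL accumulates by 1 + 0.0304×335/360 = 1.0282889.
CIP: F = S · (grow NZD)/(grow BRL) = 0.28932 × 1.0764917/1.0282889 = 0.3028824 NZD per BRL.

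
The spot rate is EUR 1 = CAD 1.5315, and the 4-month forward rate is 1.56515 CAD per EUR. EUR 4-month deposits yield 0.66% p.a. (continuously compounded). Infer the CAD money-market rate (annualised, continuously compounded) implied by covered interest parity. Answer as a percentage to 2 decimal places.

7.18%

T = 4/12 years.
F/S = 1.56515/1.5315 = 1.0219719 = (growth of CAD) / (growth of EUR).
EUR growth factor: e^(0.0066×4/12) = 1.0022024.
So the CAD growth factor = 1.0242227.
r = ln(1.0242227)/(4/12) = 0.071802 → 7.18%.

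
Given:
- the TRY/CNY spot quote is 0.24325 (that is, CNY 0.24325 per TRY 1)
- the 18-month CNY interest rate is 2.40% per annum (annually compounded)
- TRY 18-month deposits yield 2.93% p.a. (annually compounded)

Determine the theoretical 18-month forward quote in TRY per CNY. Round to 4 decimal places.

T = 18/12 years.
CNY growth factor: (1 + 0.0240)^(18/12) = 1.0362151.
TRY accumulates by (1 + 0.0293)^(18/12) = 1.0442704.
CIP: F = S · (grow CNY)/(grow TRY) = 0.24325 × 1.0362151/1.0442704 = 0.2413736 CNY per TRY.
Invert for TRY per CNY: 1 / 0.2413736 = 4.1430.

4.1430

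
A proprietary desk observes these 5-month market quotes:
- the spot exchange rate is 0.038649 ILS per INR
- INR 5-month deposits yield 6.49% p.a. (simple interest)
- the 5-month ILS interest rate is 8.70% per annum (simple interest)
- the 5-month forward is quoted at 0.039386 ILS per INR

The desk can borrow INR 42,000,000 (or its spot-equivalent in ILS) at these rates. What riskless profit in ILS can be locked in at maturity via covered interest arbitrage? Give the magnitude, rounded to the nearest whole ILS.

T = 5/12 years.
Invest the INR and cover forward: 42,000,000 × 1.027041667 × 0.039386 = ILS 1,698,944.65.
Convert at spot and invest in ILS: 42,000,000 × 0.038649 × 1.036250 = ILS 1,682,101.10.
The quoted forward overvalues INR, so borrow ILS, buy INR at spot, deposit the INR at 6.49%, and sell the proceeds forward at 0.039386.
Profit = 1,698,944.65 − 1,682,101.10 = ILS 16,844.

ILS 16,844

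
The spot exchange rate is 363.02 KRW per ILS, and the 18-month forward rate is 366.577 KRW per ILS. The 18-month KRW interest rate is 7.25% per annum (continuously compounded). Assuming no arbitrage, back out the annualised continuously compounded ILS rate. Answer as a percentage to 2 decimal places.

T = 18/12 years.
CIP gives F = S · g_KRW/g_ILS, so g_KRW/g_ILS = 366.577/363.02 = 1.0097984.
The KRW side grows by e^(0.0725×18/12) = 1.1148836.
So the ILS growth factor = 1.1040655.
Take logs: ln 1.1040655 / (18/12) = 0.066000, so 6.60%.

6.60%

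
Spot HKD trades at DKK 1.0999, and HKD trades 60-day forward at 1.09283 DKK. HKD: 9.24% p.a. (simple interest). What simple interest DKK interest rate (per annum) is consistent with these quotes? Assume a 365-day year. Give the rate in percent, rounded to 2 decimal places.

T = 60/365 years.
F/S = 1.09283/1.0999 = 0.9935721 = (growth of DKK) / (growth of HKD).
HKD growth factor: 1 + 0.0924×60/365 = 1.015189.
So the DKK growth factor = 1.0086635.
(1.0086635 − 1)/T = 0.052703, i.e. 5.27%.

5.27%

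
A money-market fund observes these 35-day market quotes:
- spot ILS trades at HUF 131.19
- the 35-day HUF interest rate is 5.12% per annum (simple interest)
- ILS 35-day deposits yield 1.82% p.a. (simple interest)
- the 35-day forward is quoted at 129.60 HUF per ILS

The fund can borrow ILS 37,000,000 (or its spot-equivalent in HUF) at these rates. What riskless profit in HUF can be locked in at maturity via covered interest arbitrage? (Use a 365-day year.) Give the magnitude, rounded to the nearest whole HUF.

HUF 74,292,683

T = 35/365 years.
Invest the ILS and cover forward: 37,000,000 × 1.001745205479 × 129.60 = HUF 4,803,568,609.31.
Convert at spot and invest in HUF: 37,000,000 × 131.19 × 1.004909589041 = HUF 4,877,861,292.49.
The quoted forward undervalues ILS, so borrow ILS, convert to HUF at spot, deposit the HUF at 5.12%, and buy ILS forward at 129.60 to cover the loan.
Arbitrage profit = |4,803,568,609.31 − 4,877,861,292.49| = HUF 74,292,683.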